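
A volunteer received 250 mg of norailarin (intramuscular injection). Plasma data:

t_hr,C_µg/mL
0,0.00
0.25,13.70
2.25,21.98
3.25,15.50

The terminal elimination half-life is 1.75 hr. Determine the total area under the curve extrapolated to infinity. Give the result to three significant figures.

AUC = 95.3 µg/mL·hr

Trapezoidal AUC_0→3.25:
  [0→0.25]: (0.00+13.70)/2 × 0.25 = 1.7125
  [0.25→2.25]: (13.70+21.98)/2 × 2 = 35.68
  [2.25→3.25]: (21.98+15.50)/2 × 1 = 18.74
  Sum = 56.1325 µg/mL·hr
k_e = ln2 / t½ = 0.693147 / 1.75 = 0.3961 hr^-1
Extrapolated tail: C_last / k_e = 15.50 / 0.3961 = 39.132
AUC_0→∞ = 56.1325 + 39.132 = 95.2645 µg/mL·hr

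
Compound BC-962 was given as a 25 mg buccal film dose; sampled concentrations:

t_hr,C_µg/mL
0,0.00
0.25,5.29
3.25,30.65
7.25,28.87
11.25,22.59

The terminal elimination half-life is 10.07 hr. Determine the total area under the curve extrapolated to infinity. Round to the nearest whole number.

Trapezoidal AUC_0→11.25:
  [0→0.25]: (0.00+5.29)/2 × 0.25 = 0.66125
  [0.25→3.25]: (5.29+30.65)/2 × 3 = 53.91
  [3.25→7.25]: (30.65+28.87)/2 × 4 = 119.04
  [7.25→11.25]: (28.87+22.59)/2 × 4 = 102.92
  Sum = 276.53125 µg/mL·hr
k_e = ln2 / t½ = 0.693147 / 10.07 = 0.0688 hr^-1
Extrapolated tail: C_last / k_e = 22.59 / 0.0688 = 328.343
AUC_0→∞ = 276.53125 + 328.343 = 604.87425 µg/mL·hr

AUC = 605 µg/mL·hr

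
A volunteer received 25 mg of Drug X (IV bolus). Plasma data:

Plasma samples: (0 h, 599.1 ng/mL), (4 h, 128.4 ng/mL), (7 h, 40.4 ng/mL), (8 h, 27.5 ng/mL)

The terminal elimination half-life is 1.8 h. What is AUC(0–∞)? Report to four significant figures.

AUC = 1814 ng/mL·h

Trapezoidal AUC_0→8:
  [0→4]: (599.1+128.4)/2 × 4 = 1455.0
  [4→7]: (128.4+40.4)/2 × 3 = 253.2
  [7→8]: (40.4+27.5)/2 × 1 = 33.95
  Sum = 1742.15 ng/mL·h
k_e = ln2 / t½ = 0.693147 / 1.8 = 0.3851 h^-1
Extrapolated tail: C_last / k_e = 27.5 / 0.3851 = 71.410
AUC_0→∞ = 1742.15 + 71.410 = 1813.56 ng/mL·h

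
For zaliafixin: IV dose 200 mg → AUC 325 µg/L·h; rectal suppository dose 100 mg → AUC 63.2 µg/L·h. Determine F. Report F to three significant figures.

F = (AUC_ev / D_ev) / (AUC_iv / D_iv)
  = (63.2/100) / (325/200)
  = 0.632 / 1.625 = 0.3889

F = 0.389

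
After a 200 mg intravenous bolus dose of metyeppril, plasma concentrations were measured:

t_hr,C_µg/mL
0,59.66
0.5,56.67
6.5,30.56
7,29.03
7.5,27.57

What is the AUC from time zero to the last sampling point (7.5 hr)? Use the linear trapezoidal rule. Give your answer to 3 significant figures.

AUC = 320 µg/mL·hr

Trapezoidal AUC_0→7.5:
  [0→0.5]: (59.66+56.67)/2 × 0.5 = 29.0825
  [0.5→6.5]: (56.67+30.56)/2 × 6 = 261.69
  [6.5→7]: (30.56+29.03)/2 × 0.5 = 14.8975
  [7→7.5]: (29.03+27.57)/2 × 0.5 = 14.15
  Sum = 319.82 µg/mL·hr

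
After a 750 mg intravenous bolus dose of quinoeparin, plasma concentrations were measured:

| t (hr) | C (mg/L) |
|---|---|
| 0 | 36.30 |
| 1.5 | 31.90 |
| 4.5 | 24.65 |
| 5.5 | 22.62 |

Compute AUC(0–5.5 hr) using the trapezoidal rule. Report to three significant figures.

AUC = 160 mg/L·hr

Trapezoidal AUC_0→5.5:
  [0→1.5]: (36.30+31.90)/2 × 1.5 = 51.15
  [1.5→4.5]: (31.90+24.65)/2 × 3 = 84.825
  [4.5→5.5]: (24.65+22.62)/2 × 1 = 23.635
  Sum = 159.61 mg/L·hr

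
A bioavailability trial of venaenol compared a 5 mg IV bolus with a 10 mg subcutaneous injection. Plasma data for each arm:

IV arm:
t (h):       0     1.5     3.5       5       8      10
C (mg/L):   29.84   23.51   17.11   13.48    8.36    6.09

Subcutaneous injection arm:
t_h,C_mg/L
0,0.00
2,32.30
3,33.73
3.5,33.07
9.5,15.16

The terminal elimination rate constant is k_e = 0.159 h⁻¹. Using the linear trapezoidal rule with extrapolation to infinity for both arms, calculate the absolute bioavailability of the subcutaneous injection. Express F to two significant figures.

Trapezoidal AUC_0→10 (IV):
  [0→1.5]: (29.84+23.51)/2 × 1.5 = 40.0125
  [1.5→3.5]: (23.51+17.11)/2 × 2 = 40.62
  [3.5→5]: (17.11+13.48)/2 × 1.5 = 22.9425
  [5→8]: (13.48+8.36)/2 × 3 = 32.76
  [8→10]: (8.36+6.09)/2 × 2 = 14.45
  Sum = 150.785 mg/L·h
IV tail: 6.09/0.159 = 38.302; AUC_iv,0→∞ = 150.785 + 38.302 = 189.087 mg/L·h
Trapezoidal AUC_0→9.5 (subcutaneous injection):
  [0→2]: (0.00+32.30)/2 × 2 = 32.3
  [2→3]: (32.30+33.73)/2 × 1 = 33.015
  [3→3.5]: (33.73+33.07)/2 × 0.5 = 16.7
  [3.5→9.5]: (33.07+15.16)/2 × 6 = 144.69
  Sum = 226.705 mg/L·h
subcutaneous injection tail: 15.16/0.159 = 95.346; AUC_ev,0→∞ = 226.705 + 95.346 = 322.051 mg/L·h
F = (AUC_ev/D_ev)/(AUC_iv/D_iv) = (322.051/10)/(189.087/5) = 32.2051/37.8174 = 0.8516

F = 0.85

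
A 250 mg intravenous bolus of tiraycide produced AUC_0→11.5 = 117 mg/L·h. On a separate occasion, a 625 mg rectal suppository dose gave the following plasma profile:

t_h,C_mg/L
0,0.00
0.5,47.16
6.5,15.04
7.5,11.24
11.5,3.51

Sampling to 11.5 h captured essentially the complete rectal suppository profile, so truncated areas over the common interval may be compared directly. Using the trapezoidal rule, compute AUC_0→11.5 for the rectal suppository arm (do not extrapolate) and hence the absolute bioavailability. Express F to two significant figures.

Trapezoidal AUC_0→11.5 (rectal suppository):
  [0→0.5]: (0.00+47.16)/2 × 0.5 = 11.79
  [0.5→6.5]: (47.16+15.04)/2 × 6 = 186.6
  [6.5→7.5]: (15.04+11.24)/2 × 1 = 13.14
  [7.5→11.5]: (11.24+3.51)/2 × 4 = 29.5
  Sum = 241.03 mg/L·h
F = (AUC_ev/D_ev)/(AUC_iv/D_iv) = (241.03/625)/(117/250) = 0.385648/0.468 = 0.8240

F = 0.82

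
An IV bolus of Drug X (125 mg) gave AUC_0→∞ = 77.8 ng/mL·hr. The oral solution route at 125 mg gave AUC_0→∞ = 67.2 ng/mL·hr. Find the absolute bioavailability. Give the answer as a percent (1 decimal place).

F = 86.4%

F = (AUC_ev / D_ev) / (AUC_iv / D_iv)
  = (67.2/125) / (77.8/125)
  = 0.5376 / 0.6224 = 0.8638
  = 86.38%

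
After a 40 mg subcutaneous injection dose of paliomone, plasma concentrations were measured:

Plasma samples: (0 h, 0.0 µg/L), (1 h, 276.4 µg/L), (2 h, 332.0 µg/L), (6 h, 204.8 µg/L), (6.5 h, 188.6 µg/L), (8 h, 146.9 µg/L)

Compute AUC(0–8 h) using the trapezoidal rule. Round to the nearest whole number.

AUC = 1866 µg/L·h

Trapezoidal AUC_0→8:
  [0→1]: (0.0+276.4)/2 × 1 = 138.2
  [1→2]: (276.4+332.0)/2 × 1 = 304.2
  [2→6]: (332.0+204.8)/2 × 4 = 1073.6
  [6→6.5]: (204.8+188.6)/2 × 0.5 = 98.35
  [6.5→8]: (188.6+146.9)/2 × 1.5 = 251.625
  Sum = 1865.975 µg/L·h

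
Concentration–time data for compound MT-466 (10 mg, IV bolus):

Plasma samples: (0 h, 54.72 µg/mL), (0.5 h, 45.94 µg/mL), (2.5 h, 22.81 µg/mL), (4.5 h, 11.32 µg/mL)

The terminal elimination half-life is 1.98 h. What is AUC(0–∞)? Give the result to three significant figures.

Trapezoidal AUC_0→4.5:
  [0→0.5]: (54.72+45.94)/2 × 0.5 = 25.165
  [0.5→2.5]: (45.94+22.81)/2 × 2 = 68.75
  [2.5→4.5]: (22.81+11.32)/2 × 2 = 34.13
  Sum = 128.045 µg/mL·h
k_e = ln2 / t½ = 0.693147 / 1.98 = 0.3501 h^-1
Extrapolated tail: C_last / k_e = 11.32 / 0.3501 = 32.334
AUC_0→∞ = 128.045 + 32.334 = 160.379 µg/mL·h

AUC = 160 µg/mL·h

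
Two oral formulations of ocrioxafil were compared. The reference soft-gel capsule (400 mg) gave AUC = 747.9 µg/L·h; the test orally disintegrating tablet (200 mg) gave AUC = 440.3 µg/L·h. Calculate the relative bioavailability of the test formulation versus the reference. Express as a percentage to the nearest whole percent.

F_rel = (AUC_test/D_test) / (AUC_ref/D_ref)
      = (440.3/200) / (747.9/400)
      = 2.2015 / 1.86975 = 1.1774 = 117.74%

F_rel = 118%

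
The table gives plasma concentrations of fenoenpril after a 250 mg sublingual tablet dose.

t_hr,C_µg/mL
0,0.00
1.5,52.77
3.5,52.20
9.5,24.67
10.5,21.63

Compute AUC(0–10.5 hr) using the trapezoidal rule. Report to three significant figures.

Trapezoidal AUC_0→10.5:
  [0→1.5]: (0.00+52.77)/2 × 1.5 = 39.5775
  [1.5→3.5]: (52.77+52.20)/2 × 2 = 104.97
  [3.5→9.5]: (52.20+24.67)/2 × 6 = 230.61
  [9.5→10.5]: (24.67+21.63)/2 × 1 = 23.15
  Sum = 398.3075 µg/mL·hr

AUC = 398 µg/mL·hr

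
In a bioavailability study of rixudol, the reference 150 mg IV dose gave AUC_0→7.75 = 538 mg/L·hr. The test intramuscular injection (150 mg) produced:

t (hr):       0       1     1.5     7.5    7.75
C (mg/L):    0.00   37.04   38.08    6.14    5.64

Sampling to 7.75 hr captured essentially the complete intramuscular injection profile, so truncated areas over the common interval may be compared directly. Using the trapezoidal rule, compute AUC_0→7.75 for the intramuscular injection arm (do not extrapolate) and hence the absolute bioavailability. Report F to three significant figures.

Trapezoidal AUC_0→7.75 (intramuscular injection):
  [0→1]: (0.00+37.04)/2 × 1 = 18.52
  [1→1.5]: (37.04+38.08)/2 × 0.5 = 18.78
  [1.5→7.5]: (38.08+6.14)/2 × 6 = 132.66
  [7.5→7.75]: (6.14+5.64)/2 × 0.25 = 1.4725
  Sum = 171.4325 mg/L·hr
F = (AUC_ev/D_ev)/(AUC_iv/D_iv) = (171.4325/150)/(538/150) = 1.14288/3.58667 = 0.3186

F = 0.319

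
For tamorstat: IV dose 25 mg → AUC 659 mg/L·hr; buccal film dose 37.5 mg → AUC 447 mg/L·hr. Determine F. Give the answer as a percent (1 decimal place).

F = 45.2%

F = (AUC_ev / D_ev) / (AUC_iv / D_iv)
  = (447/37.5) / (659/25)
  = 11.92 / 26.36 = 0.4522
  = 45.22%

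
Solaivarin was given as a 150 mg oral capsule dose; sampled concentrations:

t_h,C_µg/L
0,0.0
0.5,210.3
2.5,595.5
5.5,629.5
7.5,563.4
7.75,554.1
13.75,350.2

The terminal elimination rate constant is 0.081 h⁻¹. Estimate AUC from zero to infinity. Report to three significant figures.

AUC = 11100 µg/L·h

Trapezoidal AUC_0→13.75:
  [0→0.5]: (0.0+210.3)/2 × 0.5 = 52.575
  [0.5→2.5]: (210.3+595.5)/2 × 2 = 805.8
  [2.5→5.5]: (595.5+629.5)/2 × 3 = 1837.5
  [5.5→7.5]: (629.5+563.4)/2 × 2 = 1192.9
  [7.5→7.75]: (563.4+554.1)/2 × 0.25 = 139.6875
  [7.75→13.75]: (554.1+350.2)/2 × 6 = 2712.9
  Sum = 6741.3625 µg/L·h
Extrapolated tail: C_last / k_e = 350.2 / 0.081 = 4323.457
AUC_0→∞ = 6741.3625 + 4323.457 = 11064.8195 µg/L·h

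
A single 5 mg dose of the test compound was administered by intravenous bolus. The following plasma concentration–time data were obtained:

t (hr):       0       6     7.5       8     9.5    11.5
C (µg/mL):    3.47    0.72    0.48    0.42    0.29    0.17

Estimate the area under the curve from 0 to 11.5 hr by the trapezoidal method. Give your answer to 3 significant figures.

AUC = 14.7 µg/mL·hr

Trapezoidal AUC_0→11.5:
  [0→6]: (3.47+0.72)/2 × 6 = 12.57
  [6→7.5]: (0.72+0.48)/2 × 1.5 = 0.9
  [7.5→8]: (0.48+0.42)/2 × 0.5 = 0.225
  [8→9.5]: (0.42+0.29)/2 × 1.5 = 0.5325
  [9.5→11.5]: (0.29+0.17)/2 × 2 = 0.46
  Sum = 14.6875 µg/mL·hr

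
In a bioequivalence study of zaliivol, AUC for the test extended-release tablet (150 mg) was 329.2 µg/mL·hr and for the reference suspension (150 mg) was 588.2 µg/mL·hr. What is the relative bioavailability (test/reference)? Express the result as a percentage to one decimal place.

F_rel = 56.0%

F_rel = (AUC_test/D_test) / (AUC_ref/D_ref)
      = (329.2/150) / (588.2/150)
      = 2.19467 / 3.92133 = 0.5597 = 55.97%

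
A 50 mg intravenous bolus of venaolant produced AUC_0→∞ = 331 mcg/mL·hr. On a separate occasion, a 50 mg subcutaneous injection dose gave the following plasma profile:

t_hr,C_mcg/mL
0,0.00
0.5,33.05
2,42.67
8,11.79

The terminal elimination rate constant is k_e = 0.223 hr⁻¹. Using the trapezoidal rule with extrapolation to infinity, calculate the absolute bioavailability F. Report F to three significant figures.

Trapezoidal AUC_0→8 (subcutaneous injection):
  [0→0.5]: (0.00+33.05)/2 × 0.5 = 8.2625
  [0.5→2]: (33.05+42.67)/2 × 1.5 = 56.79
  [2→8]: (42.67+11.79)/2 × 6 = 163.38
  Sum = 228.4325 mcg/mL·hr
Tail: C_last/k_e = 11.79/0.223 = 52.870
AUC_0→∞ (subcutaneous injection) = 228.4325 + 52.870 = 281.3025 mcg/mL·hr
F = (AUC_ev/D_ev)/(AUC_iv/D_iv) = (281.3025/50)/(331/50) = 5.62605/6.62 = 0.8499

F = 0.850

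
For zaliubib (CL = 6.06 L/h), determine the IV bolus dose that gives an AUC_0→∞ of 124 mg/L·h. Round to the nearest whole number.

Dose_iv = CL × AUC_0→∞
     = 6.06 × 124 = 751.44 mg

Dose = 751 mg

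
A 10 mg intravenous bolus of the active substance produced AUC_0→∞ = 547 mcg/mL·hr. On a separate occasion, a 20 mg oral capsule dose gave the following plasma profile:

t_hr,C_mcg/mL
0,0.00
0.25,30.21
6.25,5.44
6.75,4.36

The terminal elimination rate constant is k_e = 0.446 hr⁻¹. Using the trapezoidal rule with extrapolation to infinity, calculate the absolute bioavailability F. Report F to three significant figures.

F = 0.112

Trapezoidal AUC_0→6.75 (oral capsule):
  [0→0.25]: (0.00+30.21)/2 × 0.25 = 3.77625
  [0.25→6.25]: (30.21+5.44)/2 × 6 = 106.95
  [6.25→6.75]: (5.44+4.36)/2 × 0.5 = 2.45
  Sum = 113.17625 mcg/mL·hr
Tail: C_last/k_e = 4.36/0.446 = 9.776
AUC_0→∞ (oral capsule) = 113.17625 + 9.776 = 122.95225 mcg/mL·hr
F = (AUC_ev/D_ev)/(AUC_iv/D_iv) = (122.95225/20)/(547/10) = 6.1476125/54.7 = 0.1124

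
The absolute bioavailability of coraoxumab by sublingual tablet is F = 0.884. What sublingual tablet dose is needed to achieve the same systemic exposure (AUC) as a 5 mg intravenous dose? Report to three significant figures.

D_sublingual = 5.66 mg

For equal systemic exposure: F × D_ev = D_iv
D_ev = D_iv / F = 5 / 0.884 = 5.65611 mg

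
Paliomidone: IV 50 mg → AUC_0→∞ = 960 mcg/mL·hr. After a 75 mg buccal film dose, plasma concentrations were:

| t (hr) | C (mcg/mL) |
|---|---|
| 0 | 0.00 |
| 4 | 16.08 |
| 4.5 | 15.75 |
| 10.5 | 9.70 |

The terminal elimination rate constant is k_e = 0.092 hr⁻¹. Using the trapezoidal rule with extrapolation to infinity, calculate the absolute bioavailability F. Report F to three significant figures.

Trapezoidal AUC_0→10.5 (buccal film):
  [0→4]: (0.00+16.08)/2 × 4 = 32.16
  [4→4.5]: (16.08+15.75)/2 × 0.5 = 7.9575
  [4.5→10.5]: (15.75+9.70)/2 × 6 = 76.35
  Sum = 116.4675 mcg/mL·hr
Tail: C_last/k_e = 9.70/0.092 = 105.435
AUC_0→∞ (buccal film) = 116.4675 + 105.435 = 221.9025 mcg/mL·hr
F = (AUC_ev/D_ev)/(AUC_iv/D_iv) = (221.9025/75)/(960/50) = 2.9587/19.2 = 0.1541

F = 0.154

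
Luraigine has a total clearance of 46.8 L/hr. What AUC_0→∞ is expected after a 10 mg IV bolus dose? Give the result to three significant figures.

AUC = 0.214 mg/L·hr

AUC_0→∞ = Dose_iv / CL
        = 10 / 46.8 = 0.213675 mg/L·hr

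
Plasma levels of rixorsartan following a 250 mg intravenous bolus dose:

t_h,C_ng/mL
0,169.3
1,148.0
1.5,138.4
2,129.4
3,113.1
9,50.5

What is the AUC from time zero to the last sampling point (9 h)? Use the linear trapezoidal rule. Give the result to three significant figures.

Trapezoidal AUC_0→9:
  [0→1]: (169.3+148.0)/2 × 1 = 158.65
  [1→1.5]: (148.0+138.4)/2 × 0.5 = 71.6
  [1.5→2]: (138.4+129.4)/2 × 0.5 = 66.95
  [2→3]: (129.4+113.1)/2 × 1 = 121.25
  [3→9]: (113.1+50.5)/2 × 6 = 490.8
  Sum = 909.25 ng/mL·h

AUC = 909 ng/mL·h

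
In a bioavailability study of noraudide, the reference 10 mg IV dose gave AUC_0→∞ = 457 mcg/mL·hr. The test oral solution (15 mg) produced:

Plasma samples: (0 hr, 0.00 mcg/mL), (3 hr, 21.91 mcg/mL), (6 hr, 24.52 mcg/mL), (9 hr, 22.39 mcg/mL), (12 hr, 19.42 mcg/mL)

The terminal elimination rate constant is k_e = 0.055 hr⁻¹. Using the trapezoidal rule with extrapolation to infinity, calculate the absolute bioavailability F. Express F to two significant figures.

Trapezoidal AUC_0→12 (oral solution):
  [0→3]: (0.00+21.91)/2 × 3 = 32.865
  [3→6]: (21.91+24.52)/2 × 3 = 69.645
  [6→9]: (24.52+22.39)/2 × 3 = 70.365
  [9→12]: (22.39+19.42)/2 × 3 = 62.715
  Sum = 235.59 mcg/mL·hr
Tail: C_last/k_e = 19.42/0.055 = 353.091
AUC_0→∞ (oral solution) = 235.59 + 353.091 = 588.681 mcg/mL·hr
F = (AUC_ev/D_ev)/(AUC_iv/D_iv) = (588.681/15)/(457/10) = 39.2454/45.7 = 0.8588

F = 0.86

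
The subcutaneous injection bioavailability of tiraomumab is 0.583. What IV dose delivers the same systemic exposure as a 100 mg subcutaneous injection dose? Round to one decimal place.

Systemic exposure from an extravascular dose = F × D_ev, so the equivalent IV dose is F × D_ev.
D_iv = F × D_ev = 0.583 × 100 = 58.3 mg

D_iv = 58.3 mg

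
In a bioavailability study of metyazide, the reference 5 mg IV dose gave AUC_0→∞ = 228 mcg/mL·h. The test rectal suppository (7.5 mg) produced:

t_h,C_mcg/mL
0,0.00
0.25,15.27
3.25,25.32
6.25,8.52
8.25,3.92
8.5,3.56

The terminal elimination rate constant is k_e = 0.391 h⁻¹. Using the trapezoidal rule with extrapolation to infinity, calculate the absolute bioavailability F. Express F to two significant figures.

Trapezoidal AUC_0→8.5 (rectal suppository):
  [0→0.25]: (0.00+15.27)/2 × 0.25 = 1.90875
  [0.25→3.25]: (15.27+25.32)/2 × 3 = 60.885
  [3.25→6.25]: (25.32+8.52)/2 × 3 = 50.76
  [6.25→8.25]: (8.52+3.92)/2 × 2 = 12.44
  [8.25→8.5]: (3.92+3.56)/2 × 0.25 = 0.935
  Sum = 126.92875 mcg/mL·h
Tail: C_last/k_e = 3.56/0.391 = 9.105
AUC_0→∞ (rectal suppository) = 126.92875 + 9.105 = 136.03375 mcg/mL·h
F = (AUC_ev/D_ev)/(AUC_iv/D_iv) = (136.03375/7.5)/(228/5) = 18.1378/45.6 = 0.3978

F = 0.40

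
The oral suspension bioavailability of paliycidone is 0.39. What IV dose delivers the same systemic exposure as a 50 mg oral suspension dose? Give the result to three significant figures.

D_iv = 19.5 mg

Systemic exposure from an extravascular dose = F × D_ev, so the equivalent IV dose is F × D_ev.
D_iv = F × D_ev = 0.39 × 50 = 19.5 mg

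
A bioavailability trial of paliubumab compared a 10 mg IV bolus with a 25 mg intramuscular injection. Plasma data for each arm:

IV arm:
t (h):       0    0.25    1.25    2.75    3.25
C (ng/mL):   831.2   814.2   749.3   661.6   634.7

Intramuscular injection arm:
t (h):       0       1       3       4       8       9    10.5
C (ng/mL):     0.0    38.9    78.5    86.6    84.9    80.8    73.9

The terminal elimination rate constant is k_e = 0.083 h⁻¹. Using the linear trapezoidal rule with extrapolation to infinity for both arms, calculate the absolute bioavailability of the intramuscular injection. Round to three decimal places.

Trapezoidal AUC_0→3.25 (IV):
  [0→0.25]: (831.2+814.2)/2 × 0.25 = 205.675
  [0.25→1.25]: (814.2+749.3)/2 × 1 = 781.75
  [1.25→2.75]: (749.3+661.6)/2 × 1.5 = 1058.175
  [2.75→3.25]: (661.6+634.7)/2 × 0.5 = 324.075
  Sum = 2369.675 ng/mL·h
IV tail: 634.7/0.083 = 7646.988; AUC_iv,0→∞ = 2369.675 + 7646.988 = 10016.663 ng/mL·h
Trapezoidal AUC_0→10.5 (intramuscular injection):
  [0→1]: (0.0+38.9)/2 × 1 = 19.45
  [1→3]: (38.9+78.5)/2 × 2 = 117.4
  [3→4]: (78.5+86.6)/2 × 1 = 82.55
  [4→8]: (86.6+84.9)/2 × 4 = 343.0
  [8→9]: (84.9+80.8)/2 × 1 = 82.85
  [9→10.5]: (80.8+73.9)/2 × 1.5 = 116.025
  Sum = 761.275 ng/mL·h
intramuscular injection tail: 73.9/0.083 = 890.361; AUC_ev,0→∞ = 761.275 + 890.361 = 1651.636 ng/mL·h
F = (AUC_ev/D_ev)/(AUC_iv/D_iv) = (1651.636/25)/(10016.663/10) = 66.06544/1001.6663 = 0.0660

F = 0.066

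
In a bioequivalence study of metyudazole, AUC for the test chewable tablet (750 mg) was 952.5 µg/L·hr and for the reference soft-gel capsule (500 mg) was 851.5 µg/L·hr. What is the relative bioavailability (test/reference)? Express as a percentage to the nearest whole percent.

F_rel = 75%

F_rel = (AUC_test/D_test) / (AUC_ref/D_ref)
      = (952.5/750) / (851.5/500)
      = 1.27 / 1.703 = 0.7457 = 74.57%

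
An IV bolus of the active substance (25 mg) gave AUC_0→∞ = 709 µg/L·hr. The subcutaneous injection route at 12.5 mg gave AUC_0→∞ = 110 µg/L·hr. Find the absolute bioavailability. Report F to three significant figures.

F = (AUC_ev / D_ev) / (AUC_iv / D_iv)
  = (110/12.5) / (709/25)
  = 8.8 / 28.36 = 0.3103

F = 0.310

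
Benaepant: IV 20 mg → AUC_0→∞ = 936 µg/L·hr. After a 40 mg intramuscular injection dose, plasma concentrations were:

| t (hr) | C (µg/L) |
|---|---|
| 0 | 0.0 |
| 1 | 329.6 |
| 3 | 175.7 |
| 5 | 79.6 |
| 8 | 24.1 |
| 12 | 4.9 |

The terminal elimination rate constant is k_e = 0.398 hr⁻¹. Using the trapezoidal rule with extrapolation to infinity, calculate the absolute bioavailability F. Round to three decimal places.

Trapezoidal AUC_0→12 (intramuscular injection):
  [0→1]: (0.0+329.6)/2 × 1 = 164.8
  [1→3]: (329.6+175.7)/2 × 2 = 505.3
  [3→5]: (175.7+79.6)/2 × 2 = 255.3
  [5→8]: (79.6+24.1)/2 × 3 = 155.55
  [8→12]: (24.1+4.9)/2 × 4 = 58.0
  Sum = 1138.95 µg/L·hr
Tail: C_last/k_e = 4.9/0.398 = 12.312
AUC_0→∞ (intramuscular injection) = 1138.95 + 12.312 = 1151.262 µg/L·hr
F = (AUC_ev/D_ev)/(AUC_iv/D_iv) = (1151.262/40)/(936/20) = 28.78155/46.8 = 0.6150

F = 0.615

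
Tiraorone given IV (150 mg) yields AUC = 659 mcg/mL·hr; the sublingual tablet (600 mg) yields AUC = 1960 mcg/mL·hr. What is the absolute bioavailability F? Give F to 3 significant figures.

F = (AUC_ev / D_ev) / (AUC_iv / D_iv)
  = (1960/600) / (659/150)
  = 3.26667 / 4.39333 = 0.7436

F = 0.744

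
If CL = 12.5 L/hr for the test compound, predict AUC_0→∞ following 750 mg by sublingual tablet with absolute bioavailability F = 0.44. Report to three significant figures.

AUC = 26.4 mg/L·hr

AUC_0→∞ = F × Dose / CL
        = 0.44 × 750 / 12.5 = 26.4 mg/L·hr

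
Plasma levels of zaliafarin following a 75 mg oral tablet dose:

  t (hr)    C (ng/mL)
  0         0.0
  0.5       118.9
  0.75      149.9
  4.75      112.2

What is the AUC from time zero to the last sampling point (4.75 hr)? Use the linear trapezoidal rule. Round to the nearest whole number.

Trapezoidal AUC_0→4.75:
  [0→0.5]: (0.0+118.9)/2 × 0.5 = 29.725
  [0.5→0.75]: (118.9+149.9)/2 × 0.25 = 33.6
  [0.75→4.75]: (149.9+112.2)/2 × 4 = 524.2
  Sum = 587.525 ng/mL·hr

AUC = 588 ng/mL·hr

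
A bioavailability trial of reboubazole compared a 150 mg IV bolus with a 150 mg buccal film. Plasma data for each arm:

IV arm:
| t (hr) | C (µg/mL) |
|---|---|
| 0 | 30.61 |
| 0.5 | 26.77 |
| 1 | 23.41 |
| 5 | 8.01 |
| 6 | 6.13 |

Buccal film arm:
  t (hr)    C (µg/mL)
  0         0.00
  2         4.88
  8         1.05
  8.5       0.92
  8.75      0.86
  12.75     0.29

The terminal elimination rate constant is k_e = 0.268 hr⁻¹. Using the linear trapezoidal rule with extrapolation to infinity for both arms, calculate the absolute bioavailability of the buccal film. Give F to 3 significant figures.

F = 0.224

Trapezoidal AUC_0→6 (IV):
  [0→0.5]: (30.61+26.77)/2 × 0.5 = 14.345
  [0.5→1]: (26.77+23.41)/2 × 0.5 = 12.545
  [1→5]: (23.41+8.01)/2 × 4 = 62.84
  [5→6]: (8.01+6.13)/2 × 1 = 7.07
  Sum = 96.8 µg/mL·hr
IV tail: 6.13/0.268 = 22.873; AUC_iv,0→∞ = 96.8 + 22.873 = 119.673 µg/mL·hr
Trapezoidal AUC_0→12.75 (buccal film):
  [0→2]: (0.00+4.88)/2 × 2 = 4.88
  [2→8]: (4.88+1.05)/2 × 6 = 17.79
  [8→8.5]: (1.05+0.92)/2 × 0.5 = 0.4925
  [8.5→8.75]: (0.92+0.86)/2 × 0.25 = 0.2225
  [8.75→12.75]: (0.86+0.29)/2 × 4 = 2.3
  Sum = 25.685 µg/mL·hr
buccal film tail: 0.29/0.268 = 1.082; AUC_ev,0→∞ = 25.685 + 1.082 = 26.767 µg/mL·hr
F = (AUC_ev/D_ev)/(AUC_iv/D_iv) = (26.767/150)/(119.673/150) = 0.178447/0.79782 = 0.2237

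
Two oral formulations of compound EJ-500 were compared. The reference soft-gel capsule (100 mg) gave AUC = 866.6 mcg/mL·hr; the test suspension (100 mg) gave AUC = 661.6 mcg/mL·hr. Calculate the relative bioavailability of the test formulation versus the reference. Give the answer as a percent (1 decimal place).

F_rel = (AUC_test/D_test) / (AUC_ref/D_ref)
      = (661.6/100) / (866.6/100)
      = 6.616 / 8.666 = 0.7634 = 76.34%

F_rel = 76.3%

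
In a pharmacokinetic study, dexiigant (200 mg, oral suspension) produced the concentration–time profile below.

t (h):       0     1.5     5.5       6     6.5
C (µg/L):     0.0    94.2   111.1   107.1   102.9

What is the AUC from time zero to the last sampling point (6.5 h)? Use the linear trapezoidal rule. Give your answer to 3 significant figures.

AUC = 588 µg/L·h

Trapezoidal AUC_0→6.5:
  [0→1.5]: (0.0+94.2)/2 × 1.5 = 70.65
  [1.5→5.5]: (94.2+111.1)/2 × 4 = 410.6
  [5.5→6]: (111.1+107.1)/2 × 0.5 = 54.55
  [6→6.5]: (107.1+102.9)/2 × 0.5 = 52.5
  Sum = 588.3 µg/L·h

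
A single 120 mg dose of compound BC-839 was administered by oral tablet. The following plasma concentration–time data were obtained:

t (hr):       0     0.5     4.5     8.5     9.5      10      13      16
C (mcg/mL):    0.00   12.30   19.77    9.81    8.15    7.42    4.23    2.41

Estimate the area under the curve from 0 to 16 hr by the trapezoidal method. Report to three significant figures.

AUC = 167 mcg/mL·hr

Trapezoidal AUC_0→16:
  [0→0.5]: (0.00+12.30)/2 × 0.5 = 3.075
  [0.5→4.5]: (12.30+19.77)/2 × 4 = 64.14
  [4.5→8.5]: (19.77+9.81)/2 × 4 = 59.16
  [8.5→9.5]: (9.81+8.15)/2 × 1 = 8.98
  [9.5→10]: (8.15+7.42)/2 × 0.5 = 3.8925
  [10→13]: (7.42+4.23)/2 × 3 = 17.475
  [13→16]: (4.23+2.41)/2 × 3 = 9.96
  Sum = 166.6825 mcg/mL·hr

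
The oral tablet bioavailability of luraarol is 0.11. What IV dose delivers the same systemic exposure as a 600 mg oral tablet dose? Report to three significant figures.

D_iv = 66.0 mg

Systemic exposure from an extravascular dose = F × D_ev, so the equivalent IV dose is F × D_ev.
D_iv = F × D_ev = 0.11 × 600 = 66 mg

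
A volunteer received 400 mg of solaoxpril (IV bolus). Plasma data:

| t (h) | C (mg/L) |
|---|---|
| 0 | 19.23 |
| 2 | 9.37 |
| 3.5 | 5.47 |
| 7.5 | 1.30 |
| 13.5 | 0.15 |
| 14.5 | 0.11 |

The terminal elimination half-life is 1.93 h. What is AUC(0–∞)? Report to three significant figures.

Trapezoidal AUC_0→14.5:
  [0→2]: (19.23+9.37)/2 × 2 = 28.6
  [2→3.5]: (9.37+5.47)/2 × 1.5 = 11.13
  [3.5→7.5]: (5.47+1.30)/2 × 4 = 13.54
  [7.5→13.5]: (1.30+0.15)/2 × 6 = 4.35
  [13.5→14.5]: (0.15+0.11)/2 × 1 = 0.13
  Sum = 57.75 mg/L·h
k_e = ln2 / t½ = 0.693147 / 1.93 = 0.3591 h^-1
Extrapolated tail: C_last / k_e = 0.11 / 0.3591 = 0.306
AUC_0→∞ = 57.75 + 0.306 = 58.056 mg/L·h

AUC = 58.1 mg/L·h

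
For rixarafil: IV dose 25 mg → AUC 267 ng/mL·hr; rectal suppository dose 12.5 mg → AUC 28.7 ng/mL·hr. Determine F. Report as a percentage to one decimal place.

F = 21.5%

F = (AUC_ev / D_ev) / (AUC_iv / D_iv)
  = (28.7/12.5) / (267/25)
  = 2.296 / 10.68 = 0.2150
  = 21.50%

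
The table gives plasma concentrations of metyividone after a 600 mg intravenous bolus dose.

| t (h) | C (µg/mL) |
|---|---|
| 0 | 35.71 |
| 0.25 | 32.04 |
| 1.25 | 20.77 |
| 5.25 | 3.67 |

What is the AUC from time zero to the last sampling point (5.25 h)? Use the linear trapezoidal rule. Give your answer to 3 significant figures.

AUC = 83.8 µg/mL·h

Trapezoidal AUC_0→5.25:
  [0→0.25]: (35.71+32.04)/2 × 0.25 = 8.46875
  [0.25→1.25]: (32.04+20.77)/2 × 1 = 26.405
  [1.25→5.25]: (20.77+3.67)/2 × 4 = 48.88
  Sum = 83.75375 µg/mL·h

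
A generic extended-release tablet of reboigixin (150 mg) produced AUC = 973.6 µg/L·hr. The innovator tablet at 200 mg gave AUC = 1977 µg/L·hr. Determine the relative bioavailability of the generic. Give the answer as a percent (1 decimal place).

F_rel = 65.7%

F_rel = (AUC_test/D_test) / (AUC_ref/D_ref)
      = (973.6/150) / (1977/200)
      = 6.49067 / 9.885 = 0.6566 = 65.66%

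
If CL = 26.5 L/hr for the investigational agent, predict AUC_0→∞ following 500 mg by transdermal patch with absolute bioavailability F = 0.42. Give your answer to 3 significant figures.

AUC = 7.92 mg/L·hr

AUC_0→∞ = F × Dose / CL
        = 0.42 × 500 / 26.5 = 7.92453 mg/L·hr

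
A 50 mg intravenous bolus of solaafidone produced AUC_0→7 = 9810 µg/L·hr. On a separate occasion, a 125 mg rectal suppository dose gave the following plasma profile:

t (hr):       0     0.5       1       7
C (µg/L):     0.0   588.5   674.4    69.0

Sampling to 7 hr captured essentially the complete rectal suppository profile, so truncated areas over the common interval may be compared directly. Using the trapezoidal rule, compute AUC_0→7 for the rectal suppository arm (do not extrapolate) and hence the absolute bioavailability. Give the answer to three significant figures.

Trapezoidal AUC_0→7 (rectal suppository):
  [0→0.5]: (0.0+588.5)/2 × 0.5 = 147.125
  [0.5→1]: (588.5+674.4)/2 × 0.5 = 315.725
  [1→7]: (674.4+69.0)/2 × 6 = 2230.2
  Sum = 2693.05 µg/L·hr
F = (AUC_ev/D_ev)/(AUC_iv/D_iv) = (2693.05/125)/(9810/50) = 21.5444/196.2 = 0.1098

F = 0.110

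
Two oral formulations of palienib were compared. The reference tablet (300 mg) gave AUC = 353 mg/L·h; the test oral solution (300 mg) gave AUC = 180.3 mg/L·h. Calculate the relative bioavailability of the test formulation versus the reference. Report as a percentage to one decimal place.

F_rel = (AUC_test/D_test) / (AUC_ref/D_ref)
      = (180.3/300) / (353/300)
      = 0.601 / 1.17667 = 0.5108 = 51.08%

F_rel = 51.1%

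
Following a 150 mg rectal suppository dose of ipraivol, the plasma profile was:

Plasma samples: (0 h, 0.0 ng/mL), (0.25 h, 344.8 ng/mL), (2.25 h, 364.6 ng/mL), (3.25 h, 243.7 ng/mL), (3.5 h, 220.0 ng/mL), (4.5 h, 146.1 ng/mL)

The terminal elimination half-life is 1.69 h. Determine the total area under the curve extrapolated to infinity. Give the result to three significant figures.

Trapezoidal AUC_0→4.5:
  [0→0.25]: (0.0+344.8)/2 × 0.25 = 43.1
  [0.25→2.25]: (344.8+364.6)/2 × 2 = 709.4
  [2.25→3.25]: (364.6+243.7)/2 × 1 = 304.15
  [3.25→3.5]: (243.7+220.0)/2 × 0.25 = 57.9625
  [3.5→4.5]: (220.0+146.1)/2 × 1 = 183.05
  Sum = 1297.6625 ng/mL·h
k_e = ln2 / t½ = 0.693147 / 1.69 = 0.4101 h^-1
Extrapolated tail: C_last / k_e = 146.1 / 0.4101 = 356.255
AUC_0→∞ = 1297.6625 + 356.255 = 1653.9175 ng/mL·h

AUC = 1650 ng/mL·h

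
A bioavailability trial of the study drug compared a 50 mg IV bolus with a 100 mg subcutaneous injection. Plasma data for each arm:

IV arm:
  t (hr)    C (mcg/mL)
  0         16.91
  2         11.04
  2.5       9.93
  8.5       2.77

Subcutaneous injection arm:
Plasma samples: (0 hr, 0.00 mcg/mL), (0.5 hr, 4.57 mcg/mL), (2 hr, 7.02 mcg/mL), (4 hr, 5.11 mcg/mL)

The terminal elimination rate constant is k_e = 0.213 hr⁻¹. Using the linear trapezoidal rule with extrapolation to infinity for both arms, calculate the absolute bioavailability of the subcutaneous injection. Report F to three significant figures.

Trapezoidal AUC_0→8.5 (IV):
  [0→2]: (16.91+11.04)/2 × 2 = 27.95
  [2→2.5]: (11.04+9.93)/2 × 0.5 = 5.2425
  [2.5→8.5]: (9.93+2.77)/2 × 6 = 38.1
  Sum = 71.2925 mcg/mL·hr
IV tail: 2.77/0.213 = 13.005; AUC_iv,0→∞ = 71.2925 + 13.005 = 84.2975 mcg/mL·hr
Trapezoidal AUC_0→4 (subcutaneous injection):
  [0→0.5]: (0.00+4.57)/2 × 0.5 = 1.1425
  [0.5→2]: (4.57+7.02)/2 × 1.5 = 8.6925
  [2→4]: (7.02+5.11)/2 × 2 = 12.13
  Sum = 21.965 mcg/mL·hr
subcutaneous injection tail: 5.11/0.213 = 23.991; AUC_ev,0→∞ = 21.965 + 23.991 = 45.956 mcg/mL·hr
F = (AUC_ev/D_ev)/(AUC_iv/D_iv) = (45.956/100)/(84.2975/50) = 0.45956/1.68595 = 0.2726

F = 0.273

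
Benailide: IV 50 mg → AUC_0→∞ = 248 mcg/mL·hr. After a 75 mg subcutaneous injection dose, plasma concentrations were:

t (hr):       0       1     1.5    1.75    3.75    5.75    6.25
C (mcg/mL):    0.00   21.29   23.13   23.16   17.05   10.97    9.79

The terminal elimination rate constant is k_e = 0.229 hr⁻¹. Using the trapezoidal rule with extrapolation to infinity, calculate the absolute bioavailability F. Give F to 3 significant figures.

F = 0.386

Trapezoidal AUC_0→6.25 (subcutaneous injection):
  [0→1]: (0.00+21.29)/2 × 1 = 10.645
  [1→1.5]: (21.29+23.13)/2 × 0.5 = 11.105
  [1.5→1.75]: (23.13+23.16)/2 × 0.25 = 5.78625
  [1.75→3.75]: (23.16+17.05)/2 × 2 = 40.21
  [3.75→5.75]: (17.05+10.97)/2 × 2 = 28.02
  [5.75→6.25]: (10.97+9.79)/2 × 0.5 = 5.19
  Sum = 100.95625 mcg/mL·hr
Tail: C_last/k_e = 9.79/0.229 = 42.751
AUC_0→∞ (subcutaneous injection) = 100.95625 + 42.751 = 143.70725 mcg/mL·hr
F = (AUC_ev/D_ev)/(AUC_iv/D_iv) = (143.70725/75)/(248/50) = 1.9161/4.96 = 0.3863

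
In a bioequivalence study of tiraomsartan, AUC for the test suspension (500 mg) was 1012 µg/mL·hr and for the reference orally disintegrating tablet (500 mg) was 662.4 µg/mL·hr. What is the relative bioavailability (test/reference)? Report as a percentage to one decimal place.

F_rel = (AUC_test/D_test) / (AUC_ref/D_ref)
      = (1012/500) / (662.4/500)
      = 2.024 / 1.3248 = 1.5278 = 152.78%

F_rel = 152.8%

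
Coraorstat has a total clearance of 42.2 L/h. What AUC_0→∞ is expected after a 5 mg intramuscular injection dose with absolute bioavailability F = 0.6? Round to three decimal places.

AUC_0→∞ = F × Dose / CL
        = 0.6 × 5 / 42.2 = 0.07109 mg/L·h

AUC = 0.071 mg/L·h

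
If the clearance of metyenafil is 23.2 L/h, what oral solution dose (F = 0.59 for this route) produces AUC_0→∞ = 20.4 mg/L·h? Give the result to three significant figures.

Dose = CL × AUC_0→∞ / F
     = 23.2 × 20.4 / 0.59 = 802.169 mg

Dose = 802 mg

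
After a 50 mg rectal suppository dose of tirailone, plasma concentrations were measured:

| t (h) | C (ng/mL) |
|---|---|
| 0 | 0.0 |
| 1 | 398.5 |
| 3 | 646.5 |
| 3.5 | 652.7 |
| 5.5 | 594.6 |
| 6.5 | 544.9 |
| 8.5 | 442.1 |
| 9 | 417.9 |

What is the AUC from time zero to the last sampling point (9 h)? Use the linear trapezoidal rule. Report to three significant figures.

AUC = 4590 ng/mL·h

Trapezoidal AUC_0→9:
  [0→1]: (0.0+398.5)/2 × 1 = 199.25
  [1→3]: (398.5+646.5)/2 × 2 = 1045.0
  [3→3.5]: (646.5+652.7)/2 × 0.5 = 324.8
  [3.5→5.5]: (652.7+594.6)/2 × 2 = 1247.3
  [5.5→6.5]: (594.6+544.9)/2 × 1 = 569.75
  [6.5→8.5]: (544.9+442.1)/2 × 2 = 987.0
  [8.5→9]: (442.1+417.9)/2 × 0.5 = 215.0
  Sum = 4588.1 ng/mL·h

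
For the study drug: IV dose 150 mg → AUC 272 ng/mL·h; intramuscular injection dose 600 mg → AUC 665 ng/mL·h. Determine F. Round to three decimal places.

F = (AUC_ev / D_ev) / (AUC_iv / D_iv)
  = (665/600) / (272/150)
  = 1.10833 / 1.81333 = 0.6112

F = 0.611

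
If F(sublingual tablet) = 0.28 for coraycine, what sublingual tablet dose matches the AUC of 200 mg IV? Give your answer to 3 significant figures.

D_sublingual = 714 mg

For equal systemic exposure: F × D_ev = D_iv
D_ev = D_iv / F = 200 / 0.28 = 714.286 mg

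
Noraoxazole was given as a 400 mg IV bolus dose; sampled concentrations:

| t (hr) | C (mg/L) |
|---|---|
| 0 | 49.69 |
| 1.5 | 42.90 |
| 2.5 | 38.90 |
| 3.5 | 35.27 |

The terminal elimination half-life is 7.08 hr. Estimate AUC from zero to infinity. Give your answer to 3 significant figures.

AUC = 508 mg/L·hr

Trapezoidal AUC_0→3.5:
  [0→1.5]: (49.69+42.90)/2 × 1.5 = 69.4425
  [1.5→2.5]: (42.90+38.90)/2 × 1 = 40.9
  [2.5→3.5]: (38.90+35.27)/2 × 1 = 37.085
  Sum = 147.4275 mg/L·hr
k_e = ln2 / t½ = 0.693147 / 7.08 = 0.0979 hr^-1
Extrapolated tail: C_last / k_e = 35.27 / 0.0979 = 360.266
AUC_0→∞ = 147.4275 + 360.266 = 507.6935 mg/L·hr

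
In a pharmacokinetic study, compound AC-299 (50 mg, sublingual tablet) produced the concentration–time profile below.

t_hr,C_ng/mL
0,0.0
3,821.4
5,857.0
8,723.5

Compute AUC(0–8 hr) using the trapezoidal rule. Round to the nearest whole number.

Trapezoidal AUC_0→8:
  [0→3]: (0.0+821.4)/2 × 3 = 1232.1
  [3→5]: (821.4+857.0)/2 × 2 = 1678.4
  [5→8]: (857.0+723.5)/2 × 3 = 2370.75
  Sum = 5281.25 ng/mL·hr

AUC = 5281 ng/mL·hr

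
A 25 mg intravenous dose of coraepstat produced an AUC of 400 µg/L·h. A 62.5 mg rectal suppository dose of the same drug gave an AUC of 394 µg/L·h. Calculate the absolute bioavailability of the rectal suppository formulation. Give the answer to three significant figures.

F = 0.394

F = (AUC_ev / D_ev) / (AUC_iv / D_iv)
  = (394/62.5) / (400/25)
  = 6.304 / 16 = 0.3940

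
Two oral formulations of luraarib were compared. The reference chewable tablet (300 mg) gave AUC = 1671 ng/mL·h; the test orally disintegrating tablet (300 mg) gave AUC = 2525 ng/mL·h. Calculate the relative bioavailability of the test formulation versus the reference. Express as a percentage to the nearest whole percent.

F_rel = 151%

F_rel = (AUC_test/D_test) / (AUC_ref/D_ref)
      = (2525/300) / (1671/300)
      = 8.41667 / 5.57 = 1.5111 = 151.11%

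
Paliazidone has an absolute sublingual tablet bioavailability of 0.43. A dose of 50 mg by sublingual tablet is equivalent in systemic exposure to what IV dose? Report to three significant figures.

Systemic exposure from an extravascular dose = F × D_ev, so the equivalent IV dose is F × D_ev.
D_iv = F × D_ev = 0.43 × 50 = 21.5 mg

D_iv = 21.5 mg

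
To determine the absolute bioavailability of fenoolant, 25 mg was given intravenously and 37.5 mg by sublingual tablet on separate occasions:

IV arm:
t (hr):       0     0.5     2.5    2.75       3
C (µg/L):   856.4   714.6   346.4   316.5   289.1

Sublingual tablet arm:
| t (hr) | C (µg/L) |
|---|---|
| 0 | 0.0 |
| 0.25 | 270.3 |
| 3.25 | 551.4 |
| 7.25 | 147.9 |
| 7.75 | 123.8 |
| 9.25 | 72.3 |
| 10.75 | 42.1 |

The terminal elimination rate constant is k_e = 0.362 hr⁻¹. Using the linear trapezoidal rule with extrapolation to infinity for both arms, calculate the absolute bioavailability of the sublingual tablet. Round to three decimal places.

F = 0.852

Trapezoidal AUC_0→3 (IV):
  [0→0.5]: (856.4+714.6)/2 × 0.5 = 392.75
  [0.5→2.5]: (714.6+346.4)/2 × 2 = 1061.0
  [2.5→2.75]: (346.4+316.5)/2 × 0.25 = 82.8625
  [2.75→3]: (316.5+289.1)/2 × 0.25 = 75.7
  Sum = 1612.3125 µg/L·hr
IV tail: 289.1/0.362 = 798.619; AUC_iv,0→∞ = 1612.3125 + 798.619 = 2410.9315 µg/L·hr
Trapezoidal AUC_0→10.75 (sublingual tablet):
  [0→0.25]: (0.0+270.3)/2 × 0.25 = 33.7875
  [0.25→3.25]: (270.3+551.4)/2 × 3 = 1232.55
  [3.25→7.25]: (551.4+147.9)/2 × 4 = 1398.6
  [7.25→7.75]: (147.9+123.8)/2 × 0.5 = 67.925
  [7.75→9.25]: (123.8+72.3)/2 × 1.5 = 147.075
  [9.25→10.75]: (72.3+42.1)/2 × 1.5 = 85.8
  Sum = 2965.7375 µg/L·hr
sublingual tablet tail: 42.1/0.362 = 116.298; AUC_ev,0→∞ = 2965.7375 + 116.298 = 3082.0355 µg/L·hr
F = (AUC_ev/D_ev)/(AUC_iv/D_iv) = (3082.0355/37.5)/(2410.9315/25) = 82.1876/96.43726 = 0.8522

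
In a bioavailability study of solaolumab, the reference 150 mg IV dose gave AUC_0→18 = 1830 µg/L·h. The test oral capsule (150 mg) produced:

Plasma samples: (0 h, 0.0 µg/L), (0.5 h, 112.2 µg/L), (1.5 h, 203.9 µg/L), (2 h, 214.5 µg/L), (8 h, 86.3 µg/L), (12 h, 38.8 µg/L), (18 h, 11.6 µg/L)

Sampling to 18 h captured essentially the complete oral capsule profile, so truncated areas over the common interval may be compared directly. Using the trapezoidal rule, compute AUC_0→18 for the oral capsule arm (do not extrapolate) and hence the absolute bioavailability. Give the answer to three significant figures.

Trapezoidal AUC_0→18 (oral capsule):
  [0→0.5]: (0.0+112.2)/2 × 0.5 = 28.05
  [0.5→1.5]: (112.2+203.9)/2 × 1 = 158.05
  [1.5→2]: (203.9+214.5)/2 × 0.5 = 104.6
  [2→8]: (214.5+86.3)/2 × 6 = 902.4
  [8→12]: (86.3+38.8)/2 × 4 = 250.2
  [12→18]: (38.8+11.6)/2 × 6 = 151.2
  Sum = 1594.5 µg/L·h
F = (AUC_ev/D_ev)/(AUC_iv/D_iv) = (1594.5/150)/(1830/150) = 10.63/12.2 = 0.8713

F = 0.871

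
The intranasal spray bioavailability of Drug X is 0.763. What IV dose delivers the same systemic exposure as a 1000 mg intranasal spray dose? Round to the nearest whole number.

Systemic exposure from an extravascular dose = F × D_ev, so the equivalent IV dose is F × D_ev.
D_iv = F × D_ev = 0.763 × 1000 = 763 mg

D_iv = 763 mg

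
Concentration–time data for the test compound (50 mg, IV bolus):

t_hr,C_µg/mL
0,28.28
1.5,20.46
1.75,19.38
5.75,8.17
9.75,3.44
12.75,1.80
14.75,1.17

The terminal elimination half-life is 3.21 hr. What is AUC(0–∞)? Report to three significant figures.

Trapezoidal AUC_0→14.75:
  [0→1.5]: (28.28+20.46)/2 × 1.5 = 36.555
  [1.5→1.75]: (20.46+19.38)/2 × 0.25 = 4.98
  [1.75→5.75]: (19.38+8.17)/2 × 4 = 55.1
  [5.75→9.75]: (8.17+3.44)/2 × 4 = 23.22
  [9.75→12.75]: (3.44+1.80)/2 × 3 = 7.86
  [12.75→14.75]: (1.80+1.17)/2 × 2 = 2.97
  Sum = 130.685 µg/mL·hr
k_e = ln2 / t½ = 0.693147 / 3.21 = 0.2159 hr^-1
Extrapolated tail: C_last / k_e = 1.17 / 0.2159 = 5.419
AUC_0→∞ = 130.685 + 5.419 = 136.104 µg/mL·hr

AUC = 136 µg/mL·hr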